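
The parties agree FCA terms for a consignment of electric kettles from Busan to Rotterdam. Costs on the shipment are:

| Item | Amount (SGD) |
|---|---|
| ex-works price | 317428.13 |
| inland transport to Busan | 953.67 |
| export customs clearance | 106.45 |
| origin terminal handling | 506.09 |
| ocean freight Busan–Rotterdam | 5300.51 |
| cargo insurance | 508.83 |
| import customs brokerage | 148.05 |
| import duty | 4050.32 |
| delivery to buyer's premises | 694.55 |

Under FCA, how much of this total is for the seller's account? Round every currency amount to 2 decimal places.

FCA: the seller delivers export-cleared goods to the carrier; the buyer bears costs from that point.
Seller's account: goods 317428.13 + inland to port 953.67 + export clearance 106.45 = 318488.25
Buyer's account: origin terminal 506.09 + freight 5300.51 + insurance 508.83 + brokerage 148.05 + duty 4050.32 + delivery 694.55 = 11208.35

Seller's account: SGD 318488.25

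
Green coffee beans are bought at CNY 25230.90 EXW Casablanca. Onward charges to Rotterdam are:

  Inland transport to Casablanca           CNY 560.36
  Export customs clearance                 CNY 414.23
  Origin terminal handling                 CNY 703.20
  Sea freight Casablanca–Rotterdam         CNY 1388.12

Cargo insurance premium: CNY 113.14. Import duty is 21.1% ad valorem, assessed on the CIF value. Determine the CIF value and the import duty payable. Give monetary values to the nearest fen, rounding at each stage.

CIF = EXW price + pre-shipment costs + freight + insurance
CIF = 25230.90 + 560.36 + 414.23 + 703.20 + 1388.12 + 113.14 = 28409.95
Import duty = 28409.95 × 21.1% = 5994.50

CIF value: CNY 28409.95; import duty: CNY 5994.50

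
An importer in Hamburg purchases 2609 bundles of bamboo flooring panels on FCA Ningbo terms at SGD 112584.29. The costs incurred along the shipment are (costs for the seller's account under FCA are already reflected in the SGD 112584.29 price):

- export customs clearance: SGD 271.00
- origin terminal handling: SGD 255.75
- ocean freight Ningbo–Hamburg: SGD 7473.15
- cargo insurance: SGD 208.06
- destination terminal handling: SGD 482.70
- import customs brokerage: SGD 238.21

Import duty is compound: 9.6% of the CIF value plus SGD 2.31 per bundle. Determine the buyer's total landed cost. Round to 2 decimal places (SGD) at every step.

Total landed cost: SGD 138838.99

FCA: the seller delivers export-cleared goods to the carrier; the buyer bears costs from that point.
Already in the invoice (seller's account under FCA): export clearance — exclude.
CIF value = FCA price + origin terminal + freight + insurance = 112584.29 + 255.75 + 7473.15 + 208.06 = 120521.25
Ad valorem component: 120521.25 × 9.6% = 11570.04
Specific component: 2609 × 2.31 = 6026.79
Import duty = 11570.04 + 6026.79 = 17596.83
Buyer bears: origin terminal 255.75 + freight 7473.15 + insurance 208.06 + destination terminal 482.70 + brokerage 238.21 + duty 17596.83 = 26254.70
Landed cost = invoice 112584.29 + 26254.70 = 138838.99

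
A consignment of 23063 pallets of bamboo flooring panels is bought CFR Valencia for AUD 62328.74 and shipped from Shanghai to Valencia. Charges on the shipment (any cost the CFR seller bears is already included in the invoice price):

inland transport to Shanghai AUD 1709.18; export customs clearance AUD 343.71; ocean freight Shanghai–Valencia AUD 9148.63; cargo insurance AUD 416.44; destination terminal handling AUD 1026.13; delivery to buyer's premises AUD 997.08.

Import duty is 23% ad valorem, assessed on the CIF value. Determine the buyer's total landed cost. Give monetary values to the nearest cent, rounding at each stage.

CFR: the seller pays costs through ocean freight to the destination port, but not insurance.
Already in the invoice (seller's account under CFR): inland to port, export clearance, freight — exclude.
CIF value = CFR price + insurance = 62328.74 + 416.44 = 62745.18
Import duty = 62745.18 × 23% = 14431.39
Buyer bears: insurance 416.44 + destination terminal 1026.13 + delivery 997.08 + duty 14431.39 = 16871.04
Landed cost = invoice 62328.74 + 16871.04 = 79199.78

Total landed cost: AUD 79199.78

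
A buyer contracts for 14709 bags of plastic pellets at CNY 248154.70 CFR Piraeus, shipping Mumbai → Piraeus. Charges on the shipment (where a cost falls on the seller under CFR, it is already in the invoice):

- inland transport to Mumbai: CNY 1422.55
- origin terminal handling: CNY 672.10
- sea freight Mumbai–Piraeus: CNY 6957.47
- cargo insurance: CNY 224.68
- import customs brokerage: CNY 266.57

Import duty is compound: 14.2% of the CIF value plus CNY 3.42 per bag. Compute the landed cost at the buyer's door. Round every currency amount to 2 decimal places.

CFR: the seller pays costs through ocean freight to the destination port, but not insurance.
Already in the invoice (seller's account under CFR): inland to port, origin terminal, freight — exclude.
CIF value = CFR price + insurance = 248154.70 + 224.68 = 248379.38
Ad valorem component: 248379.38 × 14.2% = 35269.87
Specific component: 14709 × 3.42 = 50304.78
Import duty = 35269.87 + 50304.78 = 85574.65
Buyer bears: insurance 224.68 + brokerage 266.57 + duty 85574.65 = 86065.90
Landed cost = invoice 248154.70 + 86065.90 = 334220.60

Total landed cost: CNY 334220.60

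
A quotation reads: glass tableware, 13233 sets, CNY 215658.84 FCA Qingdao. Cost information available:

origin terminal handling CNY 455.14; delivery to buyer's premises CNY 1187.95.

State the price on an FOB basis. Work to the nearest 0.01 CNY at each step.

FOB price: CNY 216113.98

Not relevant to the conversion: delivery — on the buyer under both terms; not part of either seller's price.
From FCA to FOB, the seller additionally bears: origin terminal.
FOB price = 215658.84 + 455.14 = 216113.98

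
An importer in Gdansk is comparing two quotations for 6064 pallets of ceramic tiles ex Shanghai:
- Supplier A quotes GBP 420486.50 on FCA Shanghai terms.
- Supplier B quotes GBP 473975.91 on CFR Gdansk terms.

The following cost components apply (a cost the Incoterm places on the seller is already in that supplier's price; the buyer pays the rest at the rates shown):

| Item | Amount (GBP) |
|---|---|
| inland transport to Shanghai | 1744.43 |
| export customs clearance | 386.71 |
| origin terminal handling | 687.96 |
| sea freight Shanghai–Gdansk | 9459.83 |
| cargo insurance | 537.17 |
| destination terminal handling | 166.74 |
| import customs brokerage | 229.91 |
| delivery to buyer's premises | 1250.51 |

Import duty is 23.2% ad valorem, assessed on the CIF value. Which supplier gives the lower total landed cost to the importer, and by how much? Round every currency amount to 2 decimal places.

Supplier A (FCA):
CIF value = FCA price + origin terminal + freight + insurance = 420486.50 + 687.96 + 9459.83 + 537.17 = 431171.46
Import duty = 431171.46 × 23.2% = 100031.78
Buyer bears (A): 687.96 + 9459.83 + 537.17 + 166.74 + 229.91 + 1250.51 = 12332.12
Landed cost (A) = invoice 420486.50 + 12332.12 + duty 100031.78 = 532850.40
Supplier B (CFR):
CIF value = CFR price + insurance = 473975.91 + 537.17 = 474513.08
Import duty = 474513.08 × 23.2% = 110087.03
Buyer bears (B): 537.17 + 166.74 + 229.91 + 1250.51 = 2184.33
Landed cost (B) = invoice 473975.91 + 2184.33 + duty 110087.03 = 586247.27
Difference = |532850.40 − 586247.27| = 53396.87

Supplier A is cheaper by GBP 53396.87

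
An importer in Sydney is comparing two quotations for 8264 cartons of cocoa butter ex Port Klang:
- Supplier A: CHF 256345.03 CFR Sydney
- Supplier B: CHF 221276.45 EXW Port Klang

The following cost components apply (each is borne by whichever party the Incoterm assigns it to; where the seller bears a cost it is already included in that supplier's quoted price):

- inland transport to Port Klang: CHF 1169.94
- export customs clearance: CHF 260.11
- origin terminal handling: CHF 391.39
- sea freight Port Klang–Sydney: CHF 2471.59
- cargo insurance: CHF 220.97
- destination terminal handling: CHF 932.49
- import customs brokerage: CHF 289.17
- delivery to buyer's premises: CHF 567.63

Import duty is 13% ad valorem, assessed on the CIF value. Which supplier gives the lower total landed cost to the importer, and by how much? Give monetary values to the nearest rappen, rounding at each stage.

Supplier A (CFR):
CIF value = CFR price + insurance = 256345.03 + 220.97 = 256566.00
Import duty = 256566.00 × 13% = 33353.58
Buyer bears (A): 220.97 + 932.49 + 289.17 + 567.63 = 2010.26
Landed cost (A) = invoice 256345.03 + 2010.26 + duty 33353.58 = 291708.87
Supplier B (EXW):
CIF value = EXW price + inland to port + export clearance + origin terminal + freight + insurance = 221276.45 + 1169.94 + 260.11 + 391.39 + 2471.59 + 220.97 = 225790.45
Import duty = 225790.45 × 13% = 29352.76
Buyer bears (B): 1169.94 + 260.11 + 391.39 + 2471.59 + 220.97 + 932.49 + 289.17 + 567.63 = 6303.29
Landed cost (B) = invoice 221276.45 + 6303.29 + duty 29352.76 = 256932.50
Difference = |291708.87 − 256932.50| = 34776.37

Supplier B is cheaper by CHF 34776.37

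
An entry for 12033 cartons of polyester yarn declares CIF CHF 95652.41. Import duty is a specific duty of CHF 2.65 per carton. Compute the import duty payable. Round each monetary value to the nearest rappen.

Import duty = 12033 × 2.65 = 31887.45

Import duty: CHF 31887.45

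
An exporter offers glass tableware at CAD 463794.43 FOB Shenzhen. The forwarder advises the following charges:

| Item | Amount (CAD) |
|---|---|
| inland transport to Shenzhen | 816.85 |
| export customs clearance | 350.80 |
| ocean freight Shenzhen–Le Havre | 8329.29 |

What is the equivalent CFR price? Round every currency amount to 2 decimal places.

CFR price: CAD 472123.72

Not relevant to the conversion: export clearance, inland to port — on the seller under both FOB and CFR; already in the FOB price and stays in the CFR price.
From FOB to CFR, the seller additionally bears: freight.
CFR price = 463794.43 + 8329.29 = 472123.72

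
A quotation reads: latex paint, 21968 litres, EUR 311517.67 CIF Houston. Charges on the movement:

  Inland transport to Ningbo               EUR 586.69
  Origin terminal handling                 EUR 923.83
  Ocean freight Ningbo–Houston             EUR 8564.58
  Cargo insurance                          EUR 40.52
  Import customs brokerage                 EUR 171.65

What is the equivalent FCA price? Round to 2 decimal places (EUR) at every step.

FCA price: EUR 301988.74

Not relevant to the conversion: inland to port — on the seller under both CIF and FCA; already in the CIF price and stays in the FCA price. brokerage — on the buyer under both terms; not part of either seller's price.
From CIF to FCA, the seller no longer bears: origin terminal, freight, insurance.
FCA price = 311517.67 − 923.83 − 8564.58 − 40.52 = 301988.74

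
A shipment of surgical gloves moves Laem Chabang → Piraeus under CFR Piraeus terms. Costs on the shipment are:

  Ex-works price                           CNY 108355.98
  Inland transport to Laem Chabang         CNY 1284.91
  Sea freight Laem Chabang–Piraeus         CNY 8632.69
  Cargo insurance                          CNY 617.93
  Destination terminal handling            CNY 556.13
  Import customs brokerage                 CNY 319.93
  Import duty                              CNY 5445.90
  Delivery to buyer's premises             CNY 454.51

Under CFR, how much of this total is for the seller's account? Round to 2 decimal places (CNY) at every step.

Seller's account: CNY 118273.58

CFR: the seller pays costs through ocean freight to the destination port, but not insurance.
Seller's account: goods 108355.98 + inland to port 1284.91 + freight 8632.69 = 118273.58
Buyer's account: insurance 617.93 + destination terminal 556.13 + brokerage 319.93 + duty 5445.90 + delivery 454.51 = 7394.40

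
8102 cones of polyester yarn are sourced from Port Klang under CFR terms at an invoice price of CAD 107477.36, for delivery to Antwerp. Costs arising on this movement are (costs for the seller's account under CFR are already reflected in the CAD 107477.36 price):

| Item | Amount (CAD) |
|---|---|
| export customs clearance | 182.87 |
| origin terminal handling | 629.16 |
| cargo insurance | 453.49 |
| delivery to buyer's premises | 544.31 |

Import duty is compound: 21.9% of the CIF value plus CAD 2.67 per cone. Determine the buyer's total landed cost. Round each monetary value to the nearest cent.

CFR: the seller pays costs through ocean freight to the destination port, but not insurance.
Already in the invoice (seller's account under CFR): export clearance, origin terminal — exclude.
CIF value = CFR price + insurance = 107477.36 + 453.49 = 107930.85
Ad valorem component: 107930.85 × 21.9% = 23636.86
Specific component: 8102 × 2.67 = 21632.34
Import duty = 23636.86 + 21632.34 = 45269.20
Buyer bears: insurance 453.49 + delivery 544.31 + duty 45269.20 = 46267.00
Landed cost = invoice 107477.36 + 46267.00 = 153744.36

Total landed cost: CAD 153744.36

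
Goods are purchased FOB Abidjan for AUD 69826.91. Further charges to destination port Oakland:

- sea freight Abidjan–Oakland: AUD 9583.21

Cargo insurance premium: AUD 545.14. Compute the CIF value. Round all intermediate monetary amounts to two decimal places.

CIF value: AUD 79955.26

CIF = FOB price + freight + insurance
CIF = 69826.91 + 9583.21 + 545.14 = 79955.26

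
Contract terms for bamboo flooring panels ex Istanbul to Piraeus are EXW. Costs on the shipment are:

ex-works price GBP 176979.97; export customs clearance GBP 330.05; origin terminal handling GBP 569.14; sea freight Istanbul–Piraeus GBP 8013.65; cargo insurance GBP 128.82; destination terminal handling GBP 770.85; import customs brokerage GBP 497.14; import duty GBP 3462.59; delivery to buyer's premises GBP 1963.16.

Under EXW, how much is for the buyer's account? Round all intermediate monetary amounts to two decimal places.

Buyer's account: GBP 15735.40

EXW: the seller makes goods available at their premises; the buyer bears all onward costs.
Seller's account: goods 176979.97 = 176979.97
Buyer's account: export clearance 330.05 + origin terminal 569.14 + freight 8013.65 + insurance 128.82 + destination terminal 770.85 + brokerage 497.14 + duty 3462.59 + delivery 1963.16 = 15735.40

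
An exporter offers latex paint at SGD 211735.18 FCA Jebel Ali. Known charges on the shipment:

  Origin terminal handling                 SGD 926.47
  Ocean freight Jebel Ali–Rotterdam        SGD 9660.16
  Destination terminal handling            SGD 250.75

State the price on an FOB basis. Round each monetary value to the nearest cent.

Not relevant to the conversion: freight, destination terminal — on the buyer under both terms; not part of either seller's price.
From FCA to FOB, the seller additionally bears: origin terminal.
FOB price = 211735.18 + 926.47 = 212661.65

FOB price: SGD 212661.65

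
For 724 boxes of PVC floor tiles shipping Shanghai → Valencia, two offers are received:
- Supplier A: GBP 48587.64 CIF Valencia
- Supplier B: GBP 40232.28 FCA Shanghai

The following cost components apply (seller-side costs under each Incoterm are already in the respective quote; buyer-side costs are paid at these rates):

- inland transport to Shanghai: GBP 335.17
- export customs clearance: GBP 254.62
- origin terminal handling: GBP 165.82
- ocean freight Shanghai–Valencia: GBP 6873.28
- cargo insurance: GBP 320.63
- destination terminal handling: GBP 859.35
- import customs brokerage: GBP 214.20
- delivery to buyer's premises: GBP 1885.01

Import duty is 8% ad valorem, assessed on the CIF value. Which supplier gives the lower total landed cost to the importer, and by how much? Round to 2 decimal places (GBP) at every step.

Supplier A (CIF):
The CIF price already equals the CIF value: 48587.64
Import duty = 48587.64 × 8% = 3887.01
Buyer bears (A): 859.35 + 214.20 + 1885.01 = 2958.56
Landed cost (A) = invoice 48587.64 + 2958.56 + duty 3887.01 = 55433.21
Supplier B (FCA):
CIF value = FCA price + origin terminal + freight + insurance = 40232.28 + 165.82 + 6873.28 + 320.63 = 47592.01
Import duty = 47592.01 × 8% = 3807.36
Buyer bears (B): 165.82 + 6873.28 + 320.63 + 859.35 + 214.20 + 1885.01 = 10318.29
Landed cost (B) = invoice 40232.28 + 10318.29 + duty 3807.36 = 54357.93
Difference = |55433.21 − 54357.93| = 1075.28

Supplier B is cheaper by GBP 1075.28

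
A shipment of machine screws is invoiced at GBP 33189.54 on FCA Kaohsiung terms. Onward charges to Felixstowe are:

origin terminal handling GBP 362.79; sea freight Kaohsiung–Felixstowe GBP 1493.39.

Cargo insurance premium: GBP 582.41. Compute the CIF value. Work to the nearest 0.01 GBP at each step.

CIF value: GBP 35628.13

CIF = FCA price + pre-shipment costs + freight + insurance
CIF = 33189.54 + 362.79 + 1493.39 + 582.41 = 35628.13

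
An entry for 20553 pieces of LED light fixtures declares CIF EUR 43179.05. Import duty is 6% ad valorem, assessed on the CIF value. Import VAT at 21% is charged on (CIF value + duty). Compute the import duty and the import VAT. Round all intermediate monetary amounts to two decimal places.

Import duty = 43179.05 × 6% = 2590.74
VAT base = CIF + duty = 43179.05 + 2590.74 = 45769.79
Import VAT = 45769.79 × 21% = 9611.66

Import duty: EUR 2590.74; import VAT: EUR 9611.66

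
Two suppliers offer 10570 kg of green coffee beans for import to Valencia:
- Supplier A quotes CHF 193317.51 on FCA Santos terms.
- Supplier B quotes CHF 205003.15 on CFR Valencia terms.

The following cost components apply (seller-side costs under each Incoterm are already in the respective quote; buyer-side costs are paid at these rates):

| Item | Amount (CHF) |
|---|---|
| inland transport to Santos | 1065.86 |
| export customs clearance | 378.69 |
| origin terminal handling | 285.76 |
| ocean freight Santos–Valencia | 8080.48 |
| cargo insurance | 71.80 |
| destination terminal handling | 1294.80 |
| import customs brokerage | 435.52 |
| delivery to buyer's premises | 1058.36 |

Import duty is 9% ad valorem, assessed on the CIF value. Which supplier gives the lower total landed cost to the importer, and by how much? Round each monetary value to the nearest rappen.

Supplier A is cheaper by CHF 3618.15

Supplier A (FCA):
CIF value = FCA price + origin terminal + freight + insurance = 193317.51 + 285.76 + 8080.48 + 71.80 = 201755.55
Import duty = 201755.55 × 9% = 18158.00
Buyer bears (A): 285.76 + 8080.48 + 71.80 + 1294.80 + 435.52 + 1058.36 = 11226.72
Landed cost (A) = invoice 193317.51 + 11226.72 + duty 18158.00 = 222702.23
Supplier B (CFR):
CIF value = CFR price + insurance = 205003.15 + 71.80 = 205074.95
Import duty = 205074.95 × 9% = 18456.75
Buyer bears (B): 71.80 + 1294.80 + 435.52 + 1058.36 = 2860.48
Landed cost (B) = invoice 205003.15 + 2860.48 + duty 18456.75 = 226320.38
Difference = |222702.23 − 226320.38| = 3618.15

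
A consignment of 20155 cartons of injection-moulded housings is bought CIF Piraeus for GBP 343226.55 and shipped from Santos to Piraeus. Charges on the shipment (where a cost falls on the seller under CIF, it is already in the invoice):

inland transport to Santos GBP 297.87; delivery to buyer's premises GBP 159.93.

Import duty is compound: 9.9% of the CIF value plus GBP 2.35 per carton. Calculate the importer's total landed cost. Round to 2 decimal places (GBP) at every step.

CIF: the seller pays costs through ocean freight and marine insurance to the destination port.
Already in the invoice (seller's account under CIF): inland to port — exclude.
The CIF price already equals the CIF value: 343226.55
Ad valorem component: 343226.55 × 9.9% = 33979.43
Specific component: 20155 × 2.35 = 47364.25
Import duty = 33979.43 + 47364.25 = 81343.68
Buyer bears: delivery 159.93 + duty 81343.68 = 81503.61
Landed cost = invoice 343226.55 + 81503.61 = 424730.16

Total landed cost: GBP 424730.16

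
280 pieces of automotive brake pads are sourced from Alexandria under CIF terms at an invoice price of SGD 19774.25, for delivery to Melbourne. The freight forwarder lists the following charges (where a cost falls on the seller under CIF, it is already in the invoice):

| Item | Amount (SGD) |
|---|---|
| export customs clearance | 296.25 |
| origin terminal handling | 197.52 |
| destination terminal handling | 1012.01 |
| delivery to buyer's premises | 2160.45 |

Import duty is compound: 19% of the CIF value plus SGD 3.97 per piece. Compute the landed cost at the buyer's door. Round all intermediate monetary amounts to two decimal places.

Total landed cost: SGD 27815.42

CIF: the seller pays costs through ocean freight and marine insurance to the destination port.
Already in the invoice (seller's account under CIF): export clearance, origin terminal — exclude.
The CIF price already equals the CIF value: 19774.25
Ad valorem component: 19774.25 × 19% = 3757.11
Specific component: 280 × 3.97 = 1111.60
Import duty = 3757.11 + 1111.60 = 4868.71
Buyer bears: destination terminal 1012.01 + delivery 2160.45 + duty 4868.71 = 8041.17
Landed cost = invoice 19774.25 + 8041.17 = 27815.42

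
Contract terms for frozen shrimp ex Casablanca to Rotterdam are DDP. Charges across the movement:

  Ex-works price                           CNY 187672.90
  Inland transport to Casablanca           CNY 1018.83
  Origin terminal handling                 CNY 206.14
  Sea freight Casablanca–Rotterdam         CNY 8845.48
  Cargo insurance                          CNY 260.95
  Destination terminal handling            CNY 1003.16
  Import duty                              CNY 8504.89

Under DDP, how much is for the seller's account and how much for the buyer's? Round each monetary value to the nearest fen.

DDP: the seller bears all costs including import duty.
Seller's account: goods 187672.90 + inland to port 1018.83 + origin terminal 206.14 + freight 8845.48 + insurance 260.95 + destination terminal 1003.16 + duty 8504.89 = 207512.35
Buyer's account: 0.00

Seller: CNY 207512.35; buyer: CNY 0.00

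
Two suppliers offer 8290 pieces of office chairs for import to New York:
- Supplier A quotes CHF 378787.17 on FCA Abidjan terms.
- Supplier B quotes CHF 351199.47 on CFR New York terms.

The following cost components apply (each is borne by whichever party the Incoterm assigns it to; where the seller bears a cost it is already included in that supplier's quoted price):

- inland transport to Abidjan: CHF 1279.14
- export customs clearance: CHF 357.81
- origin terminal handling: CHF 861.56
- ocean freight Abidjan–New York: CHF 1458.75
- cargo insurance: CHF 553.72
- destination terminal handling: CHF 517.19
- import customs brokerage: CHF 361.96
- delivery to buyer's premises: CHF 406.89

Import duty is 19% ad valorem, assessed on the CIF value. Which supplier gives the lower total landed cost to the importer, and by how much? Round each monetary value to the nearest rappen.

Supplier B is cheaper by CHF 35590.53

Supplier A (FCA):
CIF value = FCA price + origin terminal + freight + insurance = 378787.17 + 861.56 + 1458.75 + 553.72 = 381661.20
Import duty = 381661.20 × 19% = 72515.63
Buyer bears (A): 861.56 + 1458.75 + 553.72 + 517.19 + 361.96 + 406.89 = 4160.07
Landed cost (A) = invoice 378787.17 + 4160.07 + duty 72515.63 = 455462.87
Supplier B (CFR):
CIF value = CFR price + insurance = 351199.47 + 553.72 = 351753.19
Import duty = 351753.19 × 19% = 66833.11
Buyer bears (B): 553.72 + 517.19 + 361.96 + 406.89 = 1839.76
Landed cost (B) = invoice 351199.47 + 1839.76 + duty 66833.11 = 419872.34
Difference = |455462.87 − 419872.34| = 35590.53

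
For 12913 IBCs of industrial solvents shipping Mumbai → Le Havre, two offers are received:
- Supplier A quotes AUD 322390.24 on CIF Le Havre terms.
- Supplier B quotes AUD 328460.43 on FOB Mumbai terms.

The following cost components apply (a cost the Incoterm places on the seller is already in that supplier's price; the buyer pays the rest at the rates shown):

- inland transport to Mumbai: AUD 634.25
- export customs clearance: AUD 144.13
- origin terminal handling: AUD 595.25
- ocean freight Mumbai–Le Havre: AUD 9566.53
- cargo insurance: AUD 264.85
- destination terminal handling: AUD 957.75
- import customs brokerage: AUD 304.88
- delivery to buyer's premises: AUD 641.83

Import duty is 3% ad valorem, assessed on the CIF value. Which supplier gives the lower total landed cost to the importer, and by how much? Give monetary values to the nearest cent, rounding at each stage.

Supplier A is cheaper by AUD 16378.61

Supplier A (CIF):
The CIF price already equals the CIF value: 322390.24
Import duty = 322390.24 × 3% = 9671.71
Buyer bears (A): 957.75 + 304.88 + 641.83 = 1904.46
Landed cost (A) = invoice 322390.24 + 1904.46 + duty 9671.71 = 333966.41
Supplier B (FOB):
CIF value = FOB price + freight + insurance = 328460.43 + 9566.53 + 264.85 = 338291.81
Import duty = 338291.81 × 3% = 10148.75
Buyer bears (B): 9566.53 + 264.85 + 957.75 + 304.88 + 641.83 = 11735.84
Landed cost (B) = invoice 328460.43 + 11735.84 + duty 10148.75 = 350345.02
Difference = |333966.41 − 350345.02| = 16378.61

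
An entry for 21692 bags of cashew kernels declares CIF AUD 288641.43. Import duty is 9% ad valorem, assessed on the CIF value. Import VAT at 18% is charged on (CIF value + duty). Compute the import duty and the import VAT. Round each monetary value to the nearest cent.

Import duty: AUD 25977.73; import VAT: AUD 56631.45

Import duty = 288641.43 × 9% = 25977.73
VAT base = CIF + duty = 288641.43 + 25977.73 = 314619.16
Import VAT = 314619.16 × 18% = 56631.45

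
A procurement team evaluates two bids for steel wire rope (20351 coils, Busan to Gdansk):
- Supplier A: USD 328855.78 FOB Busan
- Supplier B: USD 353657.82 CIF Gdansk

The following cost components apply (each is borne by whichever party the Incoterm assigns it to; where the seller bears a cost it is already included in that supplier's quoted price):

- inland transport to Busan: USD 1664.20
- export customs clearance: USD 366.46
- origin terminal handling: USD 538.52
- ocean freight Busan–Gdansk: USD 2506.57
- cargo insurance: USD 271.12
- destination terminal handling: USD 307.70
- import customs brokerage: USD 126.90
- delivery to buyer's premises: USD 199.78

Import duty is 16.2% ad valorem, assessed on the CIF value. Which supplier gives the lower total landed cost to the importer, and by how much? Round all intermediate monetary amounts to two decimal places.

Supplier A (FOB):
CIF value = FOB price + freight + insurance = 328855.78 + 2506.57 + 271.12 = 331633.47
Import duty = 331633.47 × 16.2% = 53724.62
Buyer bears (A): 2506.57 + 271.12 + 307.70 + 126.90 + 199.78 = 3412.07
Landed cost (A) = invoice 328855.78 + 3412.07 + duty 53724.62 = 385992.47
Supplier B (CIF):
The CIF price already equals the CIF value: 353657.82
Import duty = 353657.82 × 16.2% = 57292.57
Buyer bears (B): 307.70 + 126.90 + 199.78 = 634.38
Landed cost (B) = invoice 353657.82 + 634.38 + duty 57292.57 = 411584.77
Difference = |385992.47 − 411584.77| = 25592.30

Supplier A is cheaper by USD 25592.30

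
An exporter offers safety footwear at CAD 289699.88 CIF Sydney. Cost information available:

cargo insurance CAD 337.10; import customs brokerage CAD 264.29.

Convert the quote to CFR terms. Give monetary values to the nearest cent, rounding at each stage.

CFR price: CAD 289362.78

Not relevant to the conversion: brokerage — on the buyer under both terms; not part of either seller's price.
From CIF to CFR, the seller no longer bears: insurance.
CFR price = 289699.88 − 337.10 = 289362.78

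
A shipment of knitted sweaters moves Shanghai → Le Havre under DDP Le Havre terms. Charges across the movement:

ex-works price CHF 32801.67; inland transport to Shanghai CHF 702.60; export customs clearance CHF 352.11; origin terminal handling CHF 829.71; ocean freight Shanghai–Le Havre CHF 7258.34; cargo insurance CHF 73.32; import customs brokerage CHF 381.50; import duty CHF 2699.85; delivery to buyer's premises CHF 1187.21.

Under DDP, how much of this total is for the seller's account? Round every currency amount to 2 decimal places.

Seller's account: CHF 46286.31

DDP: the seller bears all costs including import duty.
Seller's account: goods 32801.67 + inland to port 702.60 + export clearance 352.11 + origin terminal 829.71 + freight 7258.34 + insurance 73.32 + brokerage 381.50 + duty 2699.85 + delivery 1187.21 = 46286.31
Buyer's account: 0.00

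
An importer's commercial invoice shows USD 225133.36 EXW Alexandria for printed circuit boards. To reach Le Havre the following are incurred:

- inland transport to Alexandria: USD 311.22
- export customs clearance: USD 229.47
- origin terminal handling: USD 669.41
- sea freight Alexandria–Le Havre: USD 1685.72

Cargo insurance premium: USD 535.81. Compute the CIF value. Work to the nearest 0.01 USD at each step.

CIF value: USD 228564.99

CIF = EXW price + pre-shipment costs + freight + insurance
CIF = 225133.36 + 311.22 + 229.47 + 669.41 + 1685.72 + 535.81 = 228564.99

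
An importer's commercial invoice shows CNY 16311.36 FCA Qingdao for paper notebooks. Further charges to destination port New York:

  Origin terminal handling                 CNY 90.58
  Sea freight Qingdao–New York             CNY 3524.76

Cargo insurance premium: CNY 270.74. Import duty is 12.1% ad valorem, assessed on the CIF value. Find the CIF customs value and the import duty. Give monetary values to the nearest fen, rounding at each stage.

CIF = FCA price + pre-shipment costs + freight + insurance
CIF = 16311.36 + 90.58 + 3524.76 + 270.74 = 20197.44
Import duty = 20197.44 × 12.1% = 2443.89

CIF value: CNY 20197.44; import duty: CNY 2443.89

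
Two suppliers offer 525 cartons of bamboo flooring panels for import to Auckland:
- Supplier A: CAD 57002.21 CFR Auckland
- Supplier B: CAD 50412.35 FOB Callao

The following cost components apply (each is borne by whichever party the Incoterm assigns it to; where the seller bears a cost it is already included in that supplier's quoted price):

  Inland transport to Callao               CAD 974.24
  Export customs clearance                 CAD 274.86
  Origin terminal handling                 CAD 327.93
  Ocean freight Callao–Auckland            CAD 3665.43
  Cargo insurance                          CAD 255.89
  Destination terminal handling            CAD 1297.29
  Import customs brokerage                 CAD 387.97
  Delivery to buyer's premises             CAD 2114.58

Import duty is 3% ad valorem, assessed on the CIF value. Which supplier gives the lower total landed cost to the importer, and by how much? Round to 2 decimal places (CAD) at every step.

Supplier B is cheaper by CAD 3012.16

Supplier A (CFR):
CIF value = CFR price + insurance = 57002.21 + 255.89 = 57258.10
Import duty = 57258.10 × 3% = 1717.74
Buyer bears (A): 255.89 + 1297.29 + 387.97 + 2114.58 = 4055.73
Landed cost (A) = invoice 57002.21 + 4055.73 + duty 1717.74 = 62775.68
Supplier B (FOB):
CIF value = FOB price + freight + insurance = 50412.35 + 3665.43 + 255.89 = 54333.67
Import duty = 54333.67 × 3% = 1630.01
Buyer bears (B): 3665.43 + 255.89 + 1297.29 + 387.97 + 2114.58 = 7721.16
Landed cost (B) = invoice 50412.35 + 7721.16 + duty 1630.01 = 59763.52
Difference = |62775.68 − 59763.52| = 3012.16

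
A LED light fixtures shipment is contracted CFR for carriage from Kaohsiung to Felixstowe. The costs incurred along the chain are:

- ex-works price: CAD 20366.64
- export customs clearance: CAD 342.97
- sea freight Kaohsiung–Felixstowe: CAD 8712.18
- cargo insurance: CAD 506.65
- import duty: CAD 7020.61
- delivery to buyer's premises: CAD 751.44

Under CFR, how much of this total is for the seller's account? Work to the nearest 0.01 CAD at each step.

Seller's account: CAD 29421.79

CFR: the seller pays costs through ocean freight to the destination port, but not insurance.
Seller's account: goods 20366.64 + export clearance 342.97 + freight 8712.18 = 29421.79
Buyer's account: insurance 506.65 + duty 7020.61 + delivery 751.44 = 8278.70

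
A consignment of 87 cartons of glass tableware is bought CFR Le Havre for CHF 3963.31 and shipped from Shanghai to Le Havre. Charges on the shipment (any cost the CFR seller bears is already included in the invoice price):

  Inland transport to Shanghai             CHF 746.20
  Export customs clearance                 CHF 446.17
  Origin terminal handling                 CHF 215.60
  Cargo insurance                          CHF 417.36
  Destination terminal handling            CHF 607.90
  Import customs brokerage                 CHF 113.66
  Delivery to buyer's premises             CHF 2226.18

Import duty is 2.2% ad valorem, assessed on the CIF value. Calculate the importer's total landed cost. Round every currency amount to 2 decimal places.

Total landed cost: CHF 7424.78

CFR: the seller pays costs through ocean freight to the destination port, but not insurance.
Already in the invoice (seller's account under CFR): inland to port, export clearance, origin terminal — exclude.
CIF value = CFR price + insurance = 3963.31 + 417.36 = 4380.67
Import duty = 4380.67 × 2.2% = 96.37
Buyer bears: insurance 417.36 + destination terminal 607.90 + brokerage 113.66 + delivery 2226.18 + duty 96.37 = 3461.47
Landed cost = invoice 3963.31 + 3461.47 = 7424.78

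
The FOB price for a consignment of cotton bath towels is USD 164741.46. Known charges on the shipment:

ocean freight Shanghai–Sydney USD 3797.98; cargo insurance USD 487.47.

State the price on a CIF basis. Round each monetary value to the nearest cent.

CIF price: USD 169026.91

From FOB to CIF, the seller additionally bears: freight, insurance.
CIF price = 164741.46 + 3797.98 + 487.47 = 169026.91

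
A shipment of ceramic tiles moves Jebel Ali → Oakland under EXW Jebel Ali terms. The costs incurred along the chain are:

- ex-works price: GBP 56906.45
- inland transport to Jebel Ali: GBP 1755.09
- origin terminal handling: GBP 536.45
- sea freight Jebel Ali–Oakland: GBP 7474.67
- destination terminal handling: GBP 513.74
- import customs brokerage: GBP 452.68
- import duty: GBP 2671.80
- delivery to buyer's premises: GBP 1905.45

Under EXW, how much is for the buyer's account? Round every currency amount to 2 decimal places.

EXW: the seller makes goods available at their premises; the buyer bears all onward costs.
Seller's account: goods 56906.45 = 56906.45
Buyer's account: inland to port 1755.09 + origin terminal 536.45 + freight 7474.67 + destination terminal 513.74 + brokerage 452.68 + duty 2671.80 + delivery 1905.45 = 15309.88

Buyer's account: GBP 15309.88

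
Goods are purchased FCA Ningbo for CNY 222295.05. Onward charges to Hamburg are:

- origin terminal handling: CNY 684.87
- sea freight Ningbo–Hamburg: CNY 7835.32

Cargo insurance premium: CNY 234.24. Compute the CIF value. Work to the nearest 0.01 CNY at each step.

CIF value: CNY 231049.48

CIF = FCA price + pre-shipment costs + freight + insurance
CIF = 222295.05 + 684.87 + 7835.32 + 234.24 = 231049.48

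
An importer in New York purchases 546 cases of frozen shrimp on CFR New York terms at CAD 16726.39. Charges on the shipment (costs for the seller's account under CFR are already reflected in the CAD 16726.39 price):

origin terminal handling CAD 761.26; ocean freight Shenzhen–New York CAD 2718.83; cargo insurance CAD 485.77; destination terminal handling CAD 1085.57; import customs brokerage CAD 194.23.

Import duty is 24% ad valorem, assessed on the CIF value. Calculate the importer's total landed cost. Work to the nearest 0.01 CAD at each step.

CFR: the seller pays costs through ocean freight to the destination port, but not insurance.
Already in the invoice (seller's account under CFR): origin terminal, freight — exclude.
CIF value = CFR price + insurance = 16726.39 + 485.77 = 17212.16
Import duty = 17212.16 × 24% = 4130.92
Buyer bears: insurance 485.77 + destination terminal 1085.57 + brokerage 194.23 + duty 4130.92 = 5896.49
Landed cost = invoice 16726.39 + 5896.49 = 22622.88

Total landed cost: CAD 22622.88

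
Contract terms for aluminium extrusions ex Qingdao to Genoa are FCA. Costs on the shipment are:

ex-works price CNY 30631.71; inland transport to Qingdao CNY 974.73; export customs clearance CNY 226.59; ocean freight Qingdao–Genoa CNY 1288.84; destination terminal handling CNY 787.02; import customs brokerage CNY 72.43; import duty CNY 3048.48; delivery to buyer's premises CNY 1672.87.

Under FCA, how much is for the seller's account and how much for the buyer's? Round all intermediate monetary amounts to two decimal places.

FCA: the seller delivers export-cleared goods to the carrier; the buyer bears costs from that point.
Seller's account: goods 30631.71 + inland to port 974.73 + export clearance 226.59 = 31833.03
Buyer's account: freight 1288.84 + destination terminal 787.02 + brokerage 72.43 + duty 3048.48 + delivery 1672.87 = 6869.64

Seller: CNY 31833.03; buyer: CNY 6869.64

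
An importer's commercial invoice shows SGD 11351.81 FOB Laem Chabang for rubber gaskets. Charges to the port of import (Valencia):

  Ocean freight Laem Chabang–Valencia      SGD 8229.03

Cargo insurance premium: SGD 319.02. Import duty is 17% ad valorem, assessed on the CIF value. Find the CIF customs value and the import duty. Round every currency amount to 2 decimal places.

CIF value: SGD 19899.86; import duty: SGD 3382.98

CIF = FOB price + freight + insurance
CIF = 11351.81 + 8229.03 + 319.02 = 19899.86
Import duty = 19899.86 × 17% = 3382.98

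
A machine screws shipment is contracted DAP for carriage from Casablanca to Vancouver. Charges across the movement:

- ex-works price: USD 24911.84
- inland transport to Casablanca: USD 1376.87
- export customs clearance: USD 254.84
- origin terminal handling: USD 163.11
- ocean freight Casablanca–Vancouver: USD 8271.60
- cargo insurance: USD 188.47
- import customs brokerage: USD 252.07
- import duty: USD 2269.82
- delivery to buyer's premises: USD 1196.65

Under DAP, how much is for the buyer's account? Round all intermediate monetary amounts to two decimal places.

DAP: the seller bears all costs to the named destination except import duty and clearance.
Seller's account: goods 24911.84 + inland to port 1376.87 + export clearance 254.84 + origin terminal 163.11 + freight 8271.60 + insurance 188.47 + delivery 1196.65 = 36363.38
Buyer's account: brokerage 252.07 + duty 2269.82 = 2521.89

Buyer's account: USD 2521.89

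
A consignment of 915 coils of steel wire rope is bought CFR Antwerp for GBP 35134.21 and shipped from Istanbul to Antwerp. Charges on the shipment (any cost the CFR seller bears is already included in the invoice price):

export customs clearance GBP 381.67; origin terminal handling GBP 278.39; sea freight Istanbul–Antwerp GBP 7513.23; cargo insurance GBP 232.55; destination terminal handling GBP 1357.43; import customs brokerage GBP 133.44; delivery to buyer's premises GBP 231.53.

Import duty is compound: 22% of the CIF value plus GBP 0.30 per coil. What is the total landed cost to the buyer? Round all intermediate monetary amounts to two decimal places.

Total landed cost: GBP 45144.35

CFR: the seller pays costs through ocean freight to the destination port, but not insurance.
Already in the invoice (seller's account under CFR): export clearance, origin terminal, freight — exclude.
CIF value = CFR price + insurance = 35134.21 + 232.55 = 35366.76
Ad valorem component: 35366.76 × 22% = 7780.69
Specific component: 915 × 0.30 = 274.50
Import duty = 7780.69 + 274.50 = 8055.19
Buyer bears: insurance 232.55 + destination terminal 1357.43 + brokerage 133.44 + delivery 231.53 + duty 8055.19 = 10010.14
Landed cost = invoice 35134.21 + 10010.14 = 45144.35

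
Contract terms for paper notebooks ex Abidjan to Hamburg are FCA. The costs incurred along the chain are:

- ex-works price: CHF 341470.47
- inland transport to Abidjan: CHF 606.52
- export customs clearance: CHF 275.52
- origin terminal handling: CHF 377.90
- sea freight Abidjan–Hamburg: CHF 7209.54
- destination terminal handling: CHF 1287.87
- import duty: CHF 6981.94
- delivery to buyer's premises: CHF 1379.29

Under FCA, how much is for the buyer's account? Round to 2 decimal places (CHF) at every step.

Buyer's account: CHF 17236.54

FCA: the seller delivers export-cleared goods to the carrier; the buyer bears costs from that point.
Seller's account: goods 341470.47 + inland to port 606.52 + export clearance 275.52 = 342352.51
Buyer's account: origin terminal 377.90 + freight 7209.54 + destination terminal 1287.87 + duty 6981.94 + delivery 1379.29 = 17236.54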